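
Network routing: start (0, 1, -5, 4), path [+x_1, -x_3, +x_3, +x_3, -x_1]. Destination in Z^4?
(0, 1, -4, 4)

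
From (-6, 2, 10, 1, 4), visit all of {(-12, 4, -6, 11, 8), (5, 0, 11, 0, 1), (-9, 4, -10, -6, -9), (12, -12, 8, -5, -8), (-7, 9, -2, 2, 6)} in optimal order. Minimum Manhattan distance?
174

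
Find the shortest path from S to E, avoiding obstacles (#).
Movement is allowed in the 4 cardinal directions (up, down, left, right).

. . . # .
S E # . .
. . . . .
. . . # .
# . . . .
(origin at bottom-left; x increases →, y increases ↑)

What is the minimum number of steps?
1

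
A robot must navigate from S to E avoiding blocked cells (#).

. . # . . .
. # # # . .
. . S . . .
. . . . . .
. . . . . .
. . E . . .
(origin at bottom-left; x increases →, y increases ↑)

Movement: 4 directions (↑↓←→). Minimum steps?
3
(one shortest path: (2, 3) → (2, 2) → (2, 1) → (2, 0))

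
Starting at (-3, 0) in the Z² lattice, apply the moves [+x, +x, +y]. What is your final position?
(-1, 1)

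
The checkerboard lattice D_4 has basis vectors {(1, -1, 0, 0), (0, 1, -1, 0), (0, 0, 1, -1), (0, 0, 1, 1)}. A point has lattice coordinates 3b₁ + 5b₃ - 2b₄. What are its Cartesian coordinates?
(3, -3, 3, -7)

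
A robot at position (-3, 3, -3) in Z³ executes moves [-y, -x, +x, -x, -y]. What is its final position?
(-4, 1, -3)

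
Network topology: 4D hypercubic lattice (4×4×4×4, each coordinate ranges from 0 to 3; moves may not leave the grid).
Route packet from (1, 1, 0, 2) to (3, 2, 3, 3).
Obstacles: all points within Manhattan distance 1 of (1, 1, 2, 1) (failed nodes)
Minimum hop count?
7
(one shortest path: (1, 1, 0, 2) → (2, 1, 0, 2) → (3, 1, 0, 2) → (3, 2, 0, 2) → (3, 2, 1, 2) → (3, 2, 2, 2) → (3, 2, 3, 2) → (3, 2, 3, 3))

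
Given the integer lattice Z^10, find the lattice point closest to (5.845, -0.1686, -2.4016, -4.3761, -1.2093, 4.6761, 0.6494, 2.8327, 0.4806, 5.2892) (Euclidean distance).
(6, 0, -2, -4, -1, 5, 1, 3, 0, 5)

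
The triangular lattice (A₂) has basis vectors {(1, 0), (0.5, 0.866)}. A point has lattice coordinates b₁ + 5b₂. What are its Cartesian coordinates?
(3.5, 4.33)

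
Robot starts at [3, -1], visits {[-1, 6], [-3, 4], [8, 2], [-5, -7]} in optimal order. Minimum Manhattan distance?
38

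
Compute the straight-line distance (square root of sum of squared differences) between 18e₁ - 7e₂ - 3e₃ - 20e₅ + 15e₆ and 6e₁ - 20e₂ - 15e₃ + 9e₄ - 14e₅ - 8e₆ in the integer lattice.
33.2114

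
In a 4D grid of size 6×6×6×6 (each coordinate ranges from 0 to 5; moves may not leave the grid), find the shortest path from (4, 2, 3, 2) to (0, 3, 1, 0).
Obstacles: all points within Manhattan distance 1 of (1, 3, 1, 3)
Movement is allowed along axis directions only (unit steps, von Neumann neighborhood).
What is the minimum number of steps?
9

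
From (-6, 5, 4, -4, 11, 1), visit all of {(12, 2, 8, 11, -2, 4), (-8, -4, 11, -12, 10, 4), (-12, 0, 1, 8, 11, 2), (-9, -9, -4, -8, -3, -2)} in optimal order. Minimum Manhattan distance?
176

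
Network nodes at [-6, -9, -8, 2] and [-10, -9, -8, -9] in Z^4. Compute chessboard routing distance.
11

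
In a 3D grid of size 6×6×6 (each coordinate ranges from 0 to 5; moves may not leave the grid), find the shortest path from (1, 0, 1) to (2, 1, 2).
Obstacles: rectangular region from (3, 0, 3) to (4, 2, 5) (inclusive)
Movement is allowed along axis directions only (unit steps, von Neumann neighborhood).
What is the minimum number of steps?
3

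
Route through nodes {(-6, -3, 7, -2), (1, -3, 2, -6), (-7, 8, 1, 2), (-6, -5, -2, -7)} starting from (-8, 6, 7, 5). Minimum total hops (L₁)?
64
(one optimal route: (-8, 6, 7, 5) → (-7, 8, 1, 2) → (-6, -3, 7, -2) → (1, -3, 2, -6) → (-6, -5, -2, -7))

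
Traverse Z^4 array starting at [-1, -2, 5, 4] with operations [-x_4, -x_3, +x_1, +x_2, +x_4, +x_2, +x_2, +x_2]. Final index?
(0, 2, 4, 4)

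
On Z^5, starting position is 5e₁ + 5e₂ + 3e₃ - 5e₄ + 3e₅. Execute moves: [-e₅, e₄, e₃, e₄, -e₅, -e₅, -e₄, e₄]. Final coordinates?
(5, 5, 4, -3, 0)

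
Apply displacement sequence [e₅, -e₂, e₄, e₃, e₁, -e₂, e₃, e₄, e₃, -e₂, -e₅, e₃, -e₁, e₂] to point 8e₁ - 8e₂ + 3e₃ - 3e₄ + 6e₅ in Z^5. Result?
(8, -10, 7, -1, 6)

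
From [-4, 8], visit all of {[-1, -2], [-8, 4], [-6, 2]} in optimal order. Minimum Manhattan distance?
21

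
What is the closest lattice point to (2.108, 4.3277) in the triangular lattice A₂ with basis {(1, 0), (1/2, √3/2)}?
(2.5, 4.33)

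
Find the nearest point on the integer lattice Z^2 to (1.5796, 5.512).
(2, 6)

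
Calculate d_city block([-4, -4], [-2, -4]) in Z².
2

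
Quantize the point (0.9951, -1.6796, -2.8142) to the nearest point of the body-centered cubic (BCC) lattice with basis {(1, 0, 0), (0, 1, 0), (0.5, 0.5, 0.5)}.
(1, -2, -3)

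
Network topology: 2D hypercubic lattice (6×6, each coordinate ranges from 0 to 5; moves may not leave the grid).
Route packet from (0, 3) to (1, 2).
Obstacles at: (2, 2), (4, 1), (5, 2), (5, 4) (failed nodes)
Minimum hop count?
2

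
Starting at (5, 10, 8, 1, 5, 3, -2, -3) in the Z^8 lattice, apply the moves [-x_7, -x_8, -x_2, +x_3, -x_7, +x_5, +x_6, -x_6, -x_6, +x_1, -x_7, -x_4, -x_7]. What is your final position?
(6, 9, 9, 0, 6, 2, -6, -4)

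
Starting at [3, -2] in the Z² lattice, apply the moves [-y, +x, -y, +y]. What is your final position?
(4, -3)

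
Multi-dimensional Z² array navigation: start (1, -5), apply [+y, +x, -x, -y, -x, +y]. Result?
(0, -4)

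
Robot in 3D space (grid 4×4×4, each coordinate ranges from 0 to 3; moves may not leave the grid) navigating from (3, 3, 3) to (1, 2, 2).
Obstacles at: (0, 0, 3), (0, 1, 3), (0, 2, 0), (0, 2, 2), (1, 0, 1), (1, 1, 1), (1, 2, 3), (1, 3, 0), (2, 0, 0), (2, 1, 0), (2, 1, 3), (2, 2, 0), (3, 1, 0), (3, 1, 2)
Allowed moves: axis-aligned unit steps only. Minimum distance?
4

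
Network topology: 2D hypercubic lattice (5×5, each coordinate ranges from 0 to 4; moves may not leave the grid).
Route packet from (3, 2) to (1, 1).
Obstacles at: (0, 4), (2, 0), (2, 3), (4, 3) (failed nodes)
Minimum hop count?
3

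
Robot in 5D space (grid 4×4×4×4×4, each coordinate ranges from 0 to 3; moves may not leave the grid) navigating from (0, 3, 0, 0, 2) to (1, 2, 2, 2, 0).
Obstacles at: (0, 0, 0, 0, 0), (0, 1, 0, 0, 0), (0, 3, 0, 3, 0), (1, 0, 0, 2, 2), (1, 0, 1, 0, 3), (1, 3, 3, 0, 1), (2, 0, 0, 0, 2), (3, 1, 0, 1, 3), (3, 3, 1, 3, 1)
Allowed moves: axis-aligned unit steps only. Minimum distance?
8
(one shortest path: (0, 3, 0, 0, 2) → (1, 3, 0, 0, 2) → (1, 2, 0, 0, 2) → (1, 2, 1, 0, 2) → (1, 2, 2, 0, 2) → (1, 2, 2, 1, 2) → (1, 2, 2, 2, 2) → (1, 2, 2, 2, 1) → (1, 2, 2, 2, 0))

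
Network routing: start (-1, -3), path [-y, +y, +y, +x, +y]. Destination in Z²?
(0, -1)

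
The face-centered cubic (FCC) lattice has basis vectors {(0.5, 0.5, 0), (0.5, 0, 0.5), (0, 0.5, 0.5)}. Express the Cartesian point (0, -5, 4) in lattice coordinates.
-9b₁ + 9b₂ - b₃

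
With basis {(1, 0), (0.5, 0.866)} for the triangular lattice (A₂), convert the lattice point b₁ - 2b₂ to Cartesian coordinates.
(0, -1.732)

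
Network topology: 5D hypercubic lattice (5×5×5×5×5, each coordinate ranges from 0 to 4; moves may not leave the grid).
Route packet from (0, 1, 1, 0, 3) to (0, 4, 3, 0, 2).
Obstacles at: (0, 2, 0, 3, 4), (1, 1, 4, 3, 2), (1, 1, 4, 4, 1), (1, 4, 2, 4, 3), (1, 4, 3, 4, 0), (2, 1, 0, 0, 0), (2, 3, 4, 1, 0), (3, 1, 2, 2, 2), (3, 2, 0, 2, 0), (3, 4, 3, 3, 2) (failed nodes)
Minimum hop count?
6
(one shortest path: (0, 1, 1, 0, 3) → (0, 2, 1, 0, 3) → (0, 3, 1, 0, 3) → (0, 4, 1, 0, 3) → (0, 4, 2, 0, 3) → (0, 4, 3, 0, 3) → (0, 4, 3, 0, 2))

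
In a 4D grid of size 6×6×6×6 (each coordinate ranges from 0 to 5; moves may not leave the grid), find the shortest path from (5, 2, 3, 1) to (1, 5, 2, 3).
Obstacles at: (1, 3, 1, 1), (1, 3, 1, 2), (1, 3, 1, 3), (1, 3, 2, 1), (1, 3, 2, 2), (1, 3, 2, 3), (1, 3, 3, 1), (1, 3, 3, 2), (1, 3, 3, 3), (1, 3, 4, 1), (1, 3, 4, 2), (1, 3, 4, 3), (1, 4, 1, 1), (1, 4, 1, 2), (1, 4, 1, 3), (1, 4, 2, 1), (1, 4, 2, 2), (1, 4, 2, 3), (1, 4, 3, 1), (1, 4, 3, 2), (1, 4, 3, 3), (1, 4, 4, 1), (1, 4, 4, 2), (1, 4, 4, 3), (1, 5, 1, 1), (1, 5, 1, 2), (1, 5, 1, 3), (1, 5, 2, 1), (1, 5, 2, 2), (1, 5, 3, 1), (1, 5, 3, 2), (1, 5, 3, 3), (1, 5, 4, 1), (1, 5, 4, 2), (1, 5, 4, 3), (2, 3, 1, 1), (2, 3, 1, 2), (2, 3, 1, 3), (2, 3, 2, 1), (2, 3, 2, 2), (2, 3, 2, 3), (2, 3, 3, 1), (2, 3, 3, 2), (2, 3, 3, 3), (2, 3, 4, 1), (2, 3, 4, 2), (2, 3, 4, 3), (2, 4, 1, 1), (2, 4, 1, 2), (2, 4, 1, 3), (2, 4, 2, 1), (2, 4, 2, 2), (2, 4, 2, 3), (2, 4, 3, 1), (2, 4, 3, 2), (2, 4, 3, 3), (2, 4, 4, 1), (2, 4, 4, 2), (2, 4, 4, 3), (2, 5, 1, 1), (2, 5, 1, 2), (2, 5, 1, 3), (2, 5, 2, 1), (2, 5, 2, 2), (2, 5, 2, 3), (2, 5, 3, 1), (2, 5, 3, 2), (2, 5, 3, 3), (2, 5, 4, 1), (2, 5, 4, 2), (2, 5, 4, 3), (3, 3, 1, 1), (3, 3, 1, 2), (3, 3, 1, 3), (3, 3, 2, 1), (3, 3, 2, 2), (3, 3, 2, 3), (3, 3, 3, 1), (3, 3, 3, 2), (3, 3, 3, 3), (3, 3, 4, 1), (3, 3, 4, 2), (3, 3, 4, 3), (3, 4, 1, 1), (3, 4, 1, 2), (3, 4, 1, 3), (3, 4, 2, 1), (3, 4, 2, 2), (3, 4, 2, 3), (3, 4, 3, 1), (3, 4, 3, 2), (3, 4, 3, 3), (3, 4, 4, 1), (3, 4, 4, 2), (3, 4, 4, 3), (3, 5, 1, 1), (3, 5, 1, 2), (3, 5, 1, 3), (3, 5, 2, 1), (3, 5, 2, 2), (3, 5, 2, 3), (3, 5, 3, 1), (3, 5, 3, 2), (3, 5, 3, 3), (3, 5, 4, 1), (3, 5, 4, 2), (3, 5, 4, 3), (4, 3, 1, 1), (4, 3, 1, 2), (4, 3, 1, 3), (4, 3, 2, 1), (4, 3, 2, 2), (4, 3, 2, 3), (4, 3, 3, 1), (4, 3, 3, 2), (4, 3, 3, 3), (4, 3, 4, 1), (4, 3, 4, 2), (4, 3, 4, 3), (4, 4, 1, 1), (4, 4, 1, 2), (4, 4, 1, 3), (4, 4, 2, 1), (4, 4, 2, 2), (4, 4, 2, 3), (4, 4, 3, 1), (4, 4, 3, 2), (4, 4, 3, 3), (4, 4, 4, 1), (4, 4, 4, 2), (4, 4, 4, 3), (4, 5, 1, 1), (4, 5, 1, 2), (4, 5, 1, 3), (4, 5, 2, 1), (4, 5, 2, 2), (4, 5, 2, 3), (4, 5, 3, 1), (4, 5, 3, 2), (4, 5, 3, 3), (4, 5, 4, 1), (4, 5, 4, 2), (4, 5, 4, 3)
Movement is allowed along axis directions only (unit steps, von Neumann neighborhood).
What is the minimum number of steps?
12
(one shortest path: (5, 2, 3, 1) → (4, 2, 3, 1) → (3, 2, 3, 1) → (2, 2, 3, 1) → (1, 2, 3, 1) → (0, 2, 3, 1) → (0, 3, 3, 1) → (0, 4, 3, 1) → (0, 5, 3, 1) → (0, 5, 2, 1) → (0, 5, 2, 2) → (0, 5, 2, 3) → (1, 5, 2, 3))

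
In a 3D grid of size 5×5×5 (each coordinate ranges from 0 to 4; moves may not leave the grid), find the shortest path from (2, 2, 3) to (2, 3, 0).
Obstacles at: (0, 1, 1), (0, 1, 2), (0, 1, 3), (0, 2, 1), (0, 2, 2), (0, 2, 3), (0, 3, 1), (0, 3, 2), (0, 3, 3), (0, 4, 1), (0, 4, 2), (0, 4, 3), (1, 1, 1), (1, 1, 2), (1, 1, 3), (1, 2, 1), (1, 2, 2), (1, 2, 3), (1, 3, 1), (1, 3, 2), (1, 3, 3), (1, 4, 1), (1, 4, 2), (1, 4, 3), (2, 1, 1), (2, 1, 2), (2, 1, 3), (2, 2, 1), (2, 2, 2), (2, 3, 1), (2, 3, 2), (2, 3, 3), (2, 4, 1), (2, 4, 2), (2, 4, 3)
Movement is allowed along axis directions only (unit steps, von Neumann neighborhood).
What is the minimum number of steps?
6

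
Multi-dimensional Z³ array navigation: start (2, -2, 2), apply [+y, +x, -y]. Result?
(3, -2, 2)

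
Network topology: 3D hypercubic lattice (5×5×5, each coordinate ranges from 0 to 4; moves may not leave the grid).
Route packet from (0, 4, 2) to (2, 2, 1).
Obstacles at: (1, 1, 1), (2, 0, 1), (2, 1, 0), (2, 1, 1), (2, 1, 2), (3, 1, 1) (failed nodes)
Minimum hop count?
5
(one shortest path: (0, 4, 2) → (1, 4, 2) → (2, 4, 2) → (2, 3, 2) → (2, 2, 2) → (2, 2, 1))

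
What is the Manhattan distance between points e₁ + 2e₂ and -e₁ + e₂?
3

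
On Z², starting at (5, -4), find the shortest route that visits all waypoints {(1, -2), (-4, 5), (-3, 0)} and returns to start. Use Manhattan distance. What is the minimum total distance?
36
(one optimal route: (5, -4) → (1, -2) → (-4, 5) → (-3, 0) → (5, -4))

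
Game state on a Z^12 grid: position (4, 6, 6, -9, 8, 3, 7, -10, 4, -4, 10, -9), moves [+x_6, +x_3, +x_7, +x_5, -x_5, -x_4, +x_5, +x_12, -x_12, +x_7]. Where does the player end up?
(4, 6, 7, -10, 9, 4, 9, -10, 4, -4, 10, -9)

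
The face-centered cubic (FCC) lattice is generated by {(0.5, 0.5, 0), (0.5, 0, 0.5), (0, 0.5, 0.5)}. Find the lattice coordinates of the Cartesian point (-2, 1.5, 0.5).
-b₁ - 3b₂ + 4b₃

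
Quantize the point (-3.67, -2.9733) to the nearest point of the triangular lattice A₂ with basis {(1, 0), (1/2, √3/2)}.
(-3.5, -2.598)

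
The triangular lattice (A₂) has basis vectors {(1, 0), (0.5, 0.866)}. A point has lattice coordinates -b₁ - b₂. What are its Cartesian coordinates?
(-1.5, -0.866)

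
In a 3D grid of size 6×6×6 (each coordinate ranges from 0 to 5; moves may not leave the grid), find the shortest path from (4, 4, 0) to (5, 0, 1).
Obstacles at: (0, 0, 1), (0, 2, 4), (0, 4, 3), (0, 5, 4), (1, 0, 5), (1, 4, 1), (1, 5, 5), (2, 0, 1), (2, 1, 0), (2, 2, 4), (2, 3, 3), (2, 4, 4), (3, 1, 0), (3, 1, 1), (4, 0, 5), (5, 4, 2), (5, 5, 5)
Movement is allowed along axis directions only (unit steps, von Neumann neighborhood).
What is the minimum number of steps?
6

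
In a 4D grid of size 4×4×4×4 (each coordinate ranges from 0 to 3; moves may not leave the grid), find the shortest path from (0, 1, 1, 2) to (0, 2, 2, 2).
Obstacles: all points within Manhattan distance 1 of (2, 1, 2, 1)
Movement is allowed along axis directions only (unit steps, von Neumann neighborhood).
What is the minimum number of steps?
2
(one shortest path: (0, 1, 1, 2) → (0, 2, 1, 2) → (0, 2, 2, 2))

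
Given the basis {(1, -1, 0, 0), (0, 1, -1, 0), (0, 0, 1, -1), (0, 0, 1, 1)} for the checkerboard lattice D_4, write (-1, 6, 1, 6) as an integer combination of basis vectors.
-b₁ + 5b₂ + 6b₄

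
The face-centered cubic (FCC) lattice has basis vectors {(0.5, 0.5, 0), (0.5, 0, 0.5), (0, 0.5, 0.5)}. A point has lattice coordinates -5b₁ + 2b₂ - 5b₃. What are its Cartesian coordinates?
(-1.5, -5, -1.5)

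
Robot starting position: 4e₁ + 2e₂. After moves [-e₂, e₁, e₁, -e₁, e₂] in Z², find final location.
(5, 2)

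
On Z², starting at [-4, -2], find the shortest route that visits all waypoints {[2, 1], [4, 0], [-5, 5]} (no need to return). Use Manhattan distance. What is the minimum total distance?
22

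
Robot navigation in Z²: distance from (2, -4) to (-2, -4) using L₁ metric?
4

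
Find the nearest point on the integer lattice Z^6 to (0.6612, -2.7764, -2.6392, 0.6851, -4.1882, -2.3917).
(1, -3, -3, 1, -4, -2)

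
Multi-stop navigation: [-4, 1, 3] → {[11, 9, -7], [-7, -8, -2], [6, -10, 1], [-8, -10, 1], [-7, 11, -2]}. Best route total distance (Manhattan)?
87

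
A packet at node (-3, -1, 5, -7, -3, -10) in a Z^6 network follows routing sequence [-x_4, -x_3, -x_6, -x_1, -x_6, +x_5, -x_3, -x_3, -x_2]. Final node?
(-4, -2, 2, -8, -2, -12)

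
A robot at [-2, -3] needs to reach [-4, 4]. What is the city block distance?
9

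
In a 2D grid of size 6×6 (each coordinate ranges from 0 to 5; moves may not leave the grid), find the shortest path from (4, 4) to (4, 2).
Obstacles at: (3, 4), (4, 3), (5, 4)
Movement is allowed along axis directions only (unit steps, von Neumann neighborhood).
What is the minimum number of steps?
8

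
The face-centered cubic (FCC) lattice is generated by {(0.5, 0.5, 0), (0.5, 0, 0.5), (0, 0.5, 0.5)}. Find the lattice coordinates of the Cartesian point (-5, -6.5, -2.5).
-9b₁ - b₂ - 4b₃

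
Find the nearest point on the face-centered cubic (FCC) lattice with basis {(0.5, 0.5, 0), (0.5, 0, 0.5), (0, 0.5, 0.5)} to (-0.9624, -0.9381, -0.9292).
(-1, -1, -1)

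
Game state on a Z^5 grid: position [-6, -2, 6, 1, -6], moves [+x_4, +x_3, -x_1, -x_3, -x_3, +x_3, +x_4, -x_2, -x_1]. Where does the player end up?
(-8, -3, 6, 3, -6)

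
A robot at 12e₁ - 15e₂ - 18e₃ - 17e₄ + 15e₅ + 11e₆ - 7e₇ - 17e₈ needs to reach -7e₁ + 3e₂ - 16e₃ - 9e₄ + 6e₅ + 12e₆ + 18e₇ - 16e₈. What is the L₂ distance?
38.223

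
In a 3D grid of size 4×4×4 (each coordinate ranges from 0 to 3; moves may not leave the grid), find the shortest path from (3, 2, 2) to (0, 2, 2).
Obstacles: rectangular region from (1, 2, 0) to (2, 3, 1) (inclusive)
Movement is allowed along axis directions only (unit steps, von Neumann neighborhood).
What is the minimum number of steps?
3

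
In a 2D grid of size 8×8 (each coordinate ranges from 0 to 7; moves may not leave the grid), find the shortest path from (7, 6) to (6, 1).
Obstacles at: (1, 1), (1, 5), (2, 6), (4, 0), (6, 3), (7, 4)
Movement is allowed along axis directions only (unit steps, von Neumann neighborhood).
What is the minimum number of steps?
8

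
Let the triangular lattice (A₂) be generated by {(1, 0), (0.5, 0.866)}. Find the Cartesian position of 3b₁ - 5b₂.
(0.5, -4.33)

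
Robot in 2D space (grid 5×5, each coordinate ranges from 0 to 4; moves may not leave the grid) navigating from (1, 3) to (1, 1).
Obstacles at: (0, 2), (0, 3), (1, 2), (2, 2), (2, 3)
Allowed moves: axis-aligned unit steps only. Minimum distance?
8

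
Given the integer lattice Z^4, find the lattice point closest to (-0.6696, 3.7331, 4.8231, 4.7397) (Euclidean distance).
(-1, 4, 5, 5)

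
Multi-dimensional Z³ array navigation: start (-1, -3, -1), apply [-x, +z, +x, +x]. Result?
(0, -3, 0)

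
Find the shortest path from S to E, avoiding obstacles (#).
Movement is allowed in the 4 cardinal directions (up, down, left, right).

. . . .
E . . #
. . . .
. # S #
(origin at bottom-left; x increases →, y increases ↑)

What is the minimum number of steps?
4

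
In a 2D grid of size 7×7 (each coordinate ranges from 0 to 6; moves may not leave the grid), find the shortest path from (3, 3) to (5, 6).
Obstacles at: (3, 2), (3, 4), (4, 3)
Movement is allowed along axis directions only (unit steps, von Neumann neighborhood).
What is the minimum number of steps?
7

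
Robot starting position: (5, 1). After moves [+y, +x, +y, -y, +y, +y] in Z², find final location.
(6, 4)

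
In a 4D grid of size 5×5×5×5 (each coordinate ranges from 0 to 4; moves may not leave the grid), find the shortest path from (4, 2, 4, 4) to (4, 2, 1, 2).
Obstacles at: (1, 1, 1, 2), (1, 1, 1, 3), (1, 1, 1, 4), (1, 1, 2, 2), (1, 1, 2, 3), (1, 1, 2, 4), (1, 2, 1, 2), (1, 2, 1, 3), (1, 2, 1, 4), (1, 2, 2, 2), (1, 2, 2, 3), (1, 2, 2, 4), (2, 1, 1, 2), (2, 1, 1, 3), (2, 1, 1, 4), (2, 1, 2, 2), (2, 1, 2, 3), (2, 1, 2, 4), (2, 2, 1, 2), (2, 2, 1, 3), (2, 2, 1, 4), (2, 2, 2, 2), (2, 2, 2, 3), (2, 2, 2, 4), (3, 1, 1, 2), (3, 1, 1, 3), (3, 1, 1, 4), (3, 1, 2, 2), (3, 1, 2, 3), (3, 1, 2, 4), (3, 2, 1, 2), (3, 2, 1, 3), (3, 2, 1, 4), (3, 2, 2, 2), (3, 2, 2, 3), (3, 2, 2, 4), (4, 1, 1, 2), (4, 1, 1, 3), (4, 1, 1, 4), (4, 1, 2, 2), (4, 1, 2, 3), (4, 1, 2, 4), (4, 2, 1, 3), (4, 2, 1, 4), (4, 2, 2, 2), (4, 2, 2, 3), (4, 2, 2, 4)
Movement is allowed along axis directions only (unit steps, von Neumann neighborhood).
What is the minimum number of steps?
7
(one shortest path: (4, 2, 4, 4) → (4, 3, 4, 4) → (4, 3, 3, 4) → (4, 3, 2, 4) → (4, 3, 1, 4) → (4, 3, 1, 3) → (4, 3, 1, 2) → (4, 2, 1, 2))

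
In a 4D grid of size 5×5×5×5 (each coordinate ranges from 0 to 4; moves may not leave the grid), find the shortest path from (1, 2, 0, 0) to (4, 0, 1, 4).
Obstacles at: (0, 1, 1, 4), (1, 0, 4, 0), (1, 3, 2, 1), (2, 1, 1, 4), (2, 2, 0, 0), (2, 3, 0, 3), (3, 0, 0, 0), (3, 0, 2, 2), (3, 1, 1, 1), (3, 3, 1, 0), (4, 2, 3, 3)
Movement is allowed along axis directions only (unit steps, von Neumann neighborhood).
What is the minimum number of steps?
10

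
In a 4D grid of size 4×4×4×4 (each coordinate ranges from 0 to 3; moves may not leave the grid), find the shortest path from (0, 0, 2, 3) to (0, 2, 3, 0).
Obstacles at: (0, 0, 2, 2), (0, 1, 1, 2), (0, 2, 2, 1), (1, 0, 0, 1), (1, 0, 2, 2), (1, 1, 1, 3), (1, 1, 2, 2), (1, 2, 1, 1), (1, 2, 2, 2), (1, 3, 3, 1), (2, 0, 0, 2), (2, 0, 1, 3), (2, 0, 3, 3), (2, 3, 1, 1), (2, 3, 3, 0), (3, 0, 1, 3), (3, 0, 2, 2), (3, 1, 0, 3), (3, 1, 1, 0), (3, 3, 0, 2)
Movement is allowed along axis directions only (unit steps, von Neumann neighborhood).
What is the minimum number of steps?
6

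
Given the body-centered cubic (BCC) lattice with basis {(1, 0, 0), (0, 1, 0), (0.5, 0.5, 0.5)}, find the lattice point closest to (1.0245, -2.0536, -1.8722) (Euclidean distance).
(1, -2, -2)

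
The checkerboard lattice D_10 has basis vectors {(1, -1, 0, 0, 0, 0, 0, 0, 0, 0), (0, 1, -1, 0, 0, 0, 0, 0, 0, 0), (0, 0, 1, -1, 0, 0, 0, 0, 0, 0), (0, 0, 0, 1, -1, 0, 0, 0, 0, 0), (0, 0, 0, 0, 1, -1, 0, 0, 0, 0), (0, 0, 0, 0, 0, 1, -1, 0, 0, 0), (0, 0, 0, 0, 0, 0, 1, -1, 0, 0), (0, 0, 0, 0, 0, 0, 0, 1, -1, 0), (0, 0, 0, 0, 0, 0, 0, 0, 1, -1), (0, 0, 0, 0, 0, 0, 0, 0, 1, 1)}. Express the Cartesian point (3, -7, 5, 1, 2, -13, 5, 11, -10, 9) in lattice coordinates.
3b₁ - 4b₂ + b₃ + 2b₄ + 4b₅ - 9b₆ - 4b₇ + 7b₈ - 6b₉ + 3b₁₀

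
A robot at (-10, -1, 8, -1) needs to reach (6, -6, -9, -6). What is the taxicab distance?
43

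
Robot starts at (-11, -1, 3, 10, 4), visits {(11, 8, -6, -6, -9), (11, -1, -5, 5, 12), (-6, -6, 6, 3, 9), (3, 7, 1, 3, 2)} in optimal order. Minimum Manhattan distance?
133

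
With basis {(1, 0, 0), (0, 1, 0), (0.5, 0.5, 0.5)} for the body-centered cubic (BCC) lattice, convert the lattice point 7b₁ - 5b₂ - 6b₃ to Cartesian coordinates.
(4, -8, -3)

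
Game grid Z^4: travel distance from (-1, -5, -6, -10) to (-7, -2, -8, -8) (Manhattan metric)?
13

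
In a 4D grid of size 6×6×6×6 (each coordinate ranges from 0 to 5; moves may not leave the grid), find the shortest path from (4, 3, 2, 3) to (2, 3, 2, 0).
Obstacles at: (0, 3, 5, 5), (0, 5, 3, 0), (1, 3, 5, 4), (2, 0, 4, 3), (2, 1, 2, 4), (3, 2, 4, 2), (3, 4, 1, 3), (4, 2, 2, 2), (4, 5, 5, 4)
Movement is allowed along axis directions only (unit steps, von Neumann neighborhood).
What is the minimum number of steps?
5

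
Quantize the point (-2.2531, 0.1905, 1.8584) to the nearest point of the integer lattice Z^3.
(-2, 0, 2)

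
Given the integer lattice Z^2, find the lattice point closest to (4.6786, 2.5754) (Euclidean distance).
(5, 3)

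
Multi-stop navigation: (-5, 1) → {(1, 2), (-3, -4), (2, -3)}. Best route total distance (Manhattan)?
19
(one optimal route: (-5, 1) → (1, 2) → (2, -3) → (-3, -4))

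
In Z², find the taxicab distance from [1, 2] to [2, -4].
7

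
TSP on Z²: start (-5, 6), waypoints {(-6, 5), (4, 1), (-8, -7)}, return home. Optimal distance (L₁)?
50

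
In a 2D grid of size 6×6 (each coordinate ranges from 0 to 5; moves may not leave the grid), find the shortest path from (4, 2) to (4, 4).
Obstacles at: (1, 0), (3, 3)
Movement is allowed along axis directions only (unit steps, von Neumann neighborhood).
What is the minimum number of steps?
2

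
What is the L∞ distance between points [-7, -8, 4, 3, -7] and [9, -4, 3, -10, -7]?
16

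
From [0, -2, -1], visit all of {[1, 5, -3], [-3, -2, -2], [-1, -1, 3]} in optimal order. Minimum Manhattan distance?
26
(one optimal route: (0, -2, -1) → (-3, -2, -2) → (-1, -1, 3) → (1, 5, -3))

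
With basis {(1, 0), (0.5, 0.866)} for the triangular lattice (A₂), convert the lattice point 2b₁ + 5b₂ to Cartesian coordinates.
(4.5, 4.33)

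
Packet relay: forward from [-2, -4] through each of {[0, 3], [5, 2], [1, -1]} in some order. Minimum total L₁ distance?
17
(one optimal route: (-2, -4) → (1, -1) → (0, 3) → (5, 2))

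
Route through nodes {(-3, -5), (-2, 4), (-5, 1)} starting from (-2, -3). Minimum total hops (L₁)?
17
(one optimal route: (-2, -3) → (-3, -5) → (-5, 1) → (-2, 4))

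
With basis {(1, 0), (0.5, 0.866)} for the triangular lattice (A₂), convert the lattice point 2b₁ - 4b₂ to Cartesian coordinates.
(0, -3.464)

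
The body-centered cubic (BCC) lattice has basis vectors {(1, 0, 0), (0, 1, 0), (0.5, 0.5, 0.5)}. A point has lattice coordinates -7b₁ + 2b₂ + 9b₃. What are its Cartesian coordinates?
(-2.5, 6.5, 4.5)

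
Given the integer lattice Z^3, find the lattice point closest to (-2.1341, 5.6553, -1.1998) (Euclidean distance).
(-2, 6, -1)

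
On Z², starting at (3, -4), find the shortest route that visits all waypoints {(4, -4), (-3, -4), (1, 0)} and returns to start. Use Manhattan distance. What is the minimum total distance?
22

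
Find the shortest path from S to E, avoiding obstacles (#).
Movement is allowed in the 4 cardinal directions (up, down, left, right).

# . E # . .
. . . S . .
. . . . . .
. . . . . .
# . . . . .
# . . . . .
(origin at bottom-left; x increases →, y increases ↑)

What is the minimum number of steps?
2
(one shortest path: (3, 4) → (2, 4) → (2, 5))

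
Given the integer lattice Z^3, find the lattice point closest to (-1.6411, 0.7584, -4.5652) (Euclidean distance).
(-2, 1, -5)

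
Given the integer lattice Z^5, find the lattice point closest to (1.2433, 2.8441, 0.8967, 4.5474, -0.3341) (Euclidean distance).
(1, 3, 1, 5, 0)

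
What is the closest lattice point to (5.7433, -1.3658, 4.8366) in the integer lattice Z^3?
(6, -1, 5)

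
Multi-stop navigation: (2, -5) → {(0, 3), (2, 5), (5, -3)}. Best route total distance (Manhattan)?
20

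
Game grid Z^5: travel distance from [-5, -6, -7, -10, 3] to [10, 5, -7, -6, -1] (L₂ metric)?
19.4422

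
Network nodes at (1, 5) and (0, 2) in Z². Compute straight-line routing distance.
3.16228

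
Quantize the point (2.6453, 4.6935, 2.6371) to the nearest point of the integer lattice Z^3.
(3, 5, 3)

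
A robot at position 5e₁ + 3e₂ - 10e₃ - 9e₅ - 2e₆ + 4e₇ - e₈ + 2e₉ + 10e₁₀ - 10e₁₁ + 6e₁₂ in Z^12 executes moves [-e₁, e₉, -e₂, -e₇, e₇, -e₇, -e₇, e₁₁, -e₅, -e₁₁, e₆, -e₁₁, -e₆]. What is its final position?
(4, 2, -10, 0, -10, -2, 2, -1, 3, 10, -11, 6)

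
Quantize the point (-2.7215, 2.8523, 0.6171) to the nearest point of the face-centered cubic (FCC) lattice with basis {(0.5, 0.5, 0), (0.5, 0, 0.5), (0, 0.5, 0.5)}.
(-2.5, 3, 0.5)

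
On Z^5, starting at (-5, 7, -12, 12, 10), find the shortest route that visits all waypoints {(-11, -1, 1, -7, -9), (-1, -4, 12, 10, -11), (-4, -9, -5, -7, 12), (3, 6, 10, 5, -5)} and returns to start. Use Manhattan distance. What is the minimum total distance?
210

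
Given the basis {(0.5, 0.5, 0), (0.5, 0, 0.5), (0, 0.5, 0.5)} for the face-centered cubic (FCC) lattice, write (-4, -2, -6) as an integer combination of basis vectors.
-8b₂ - 4b₃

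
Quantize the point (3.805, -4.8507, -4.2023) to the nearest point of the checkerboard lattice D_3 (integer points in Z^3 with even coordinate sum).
(4, -5, -5)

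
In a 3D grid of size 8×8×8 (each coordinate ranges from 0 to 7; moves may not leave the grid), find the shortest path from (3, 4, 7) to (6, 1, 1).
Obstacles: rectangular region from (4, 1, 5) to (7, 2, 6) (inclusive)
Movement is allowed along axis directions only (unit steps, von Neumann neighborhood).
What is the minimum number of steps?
12
(one shortest path: (3, 4, 7) → (4, 4, 7) → (5, 4, 7) → (6, 4, 7) → (6, 3, 7) → (6, 3, 6) → (6, 3, 5) → (6, 3, 4) → (6, 2, 4) → (6, 1, 4) → (6, 1, 3) → (6, 1, 2) → (6, 1, 1))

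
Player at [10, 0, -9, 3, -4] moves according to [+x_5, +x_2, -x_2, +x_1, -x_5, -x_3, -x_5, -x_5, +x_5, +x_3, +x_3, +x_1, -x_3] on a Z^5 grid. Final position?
(12, 0, -9, 3, -5)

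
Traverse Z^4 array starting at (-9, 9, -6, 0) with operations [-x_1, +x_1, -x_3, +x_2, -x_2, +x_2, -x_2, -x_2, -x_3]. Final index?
(-9, 8, -8, 0)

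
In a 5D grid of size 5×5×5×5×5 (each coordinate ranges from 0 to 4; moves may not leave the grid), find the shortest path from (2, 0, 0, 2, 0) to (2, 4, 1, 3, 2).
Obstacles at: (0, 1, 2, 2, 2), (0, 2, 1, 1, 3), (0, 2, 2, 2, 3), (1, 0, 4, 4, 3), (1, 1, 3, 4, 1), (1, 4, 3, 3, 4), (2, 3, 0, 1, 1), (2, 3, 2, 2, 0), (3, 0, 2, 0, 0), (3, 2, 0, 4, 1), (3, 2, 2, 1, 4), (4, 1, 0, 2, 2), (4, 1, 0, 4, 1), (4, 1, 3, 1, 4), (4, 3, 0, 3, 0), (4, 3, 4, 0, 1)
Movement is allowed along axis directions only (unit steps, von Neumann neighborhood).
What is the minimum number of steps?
8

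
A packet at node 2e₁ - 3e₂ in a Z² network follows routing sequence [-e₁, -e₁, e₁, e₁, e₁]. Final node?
(3, -3)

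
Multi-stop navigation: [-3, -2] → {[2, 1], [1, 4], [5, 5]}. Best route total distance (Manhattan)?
17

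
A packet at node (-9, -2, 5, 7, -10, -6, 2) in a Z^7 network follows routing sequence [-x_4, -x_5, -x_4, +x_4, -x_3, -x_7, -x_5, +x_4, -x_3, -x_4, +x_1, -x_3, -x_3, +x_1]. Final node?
(-7, -2, 1, 6, -12, -6, 1)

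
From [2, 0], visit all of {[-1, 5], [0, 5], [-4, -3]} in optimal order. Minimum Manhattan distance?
19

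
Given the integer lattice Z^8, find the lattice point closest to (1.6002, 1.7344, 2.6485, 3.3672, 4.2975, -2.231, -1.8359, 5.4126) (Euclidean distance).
(2, 2, 3, 3, 4, -2, -2, 5)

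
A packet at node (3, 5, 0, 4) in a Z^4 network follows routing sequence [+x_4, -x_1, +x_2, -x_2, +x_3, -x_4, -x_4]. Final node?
(2, 5, 1, 3)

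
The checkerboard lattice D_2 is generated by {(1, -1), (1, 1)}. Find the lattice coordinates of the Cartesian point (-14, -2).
-6b₁ - 8b₂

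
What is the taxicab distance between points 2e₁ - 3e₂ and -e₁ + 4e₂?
10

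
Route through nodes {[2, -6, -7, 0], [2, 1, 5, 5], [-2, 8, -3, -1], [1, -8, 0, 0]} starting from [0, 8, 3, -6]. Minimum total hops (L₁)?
66
(one optimal route: (0, 8, 3, -6) → (-2, 8, -3, -1) → (2, -6, -7, 0) → (1, -8, 0, 0) → (2, 1, 5, 5))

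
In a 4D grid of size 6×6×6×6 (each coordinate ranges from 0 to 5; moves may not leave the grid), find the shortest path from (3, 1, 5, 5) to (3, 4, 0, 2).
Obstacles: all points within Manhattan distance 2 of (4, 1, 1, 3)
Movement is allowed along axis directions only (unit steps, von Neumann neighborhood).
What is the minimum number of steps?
11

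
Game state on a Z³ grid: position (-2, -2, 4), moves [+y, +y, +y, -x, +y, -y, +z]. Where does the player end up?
(-3, 1, 5)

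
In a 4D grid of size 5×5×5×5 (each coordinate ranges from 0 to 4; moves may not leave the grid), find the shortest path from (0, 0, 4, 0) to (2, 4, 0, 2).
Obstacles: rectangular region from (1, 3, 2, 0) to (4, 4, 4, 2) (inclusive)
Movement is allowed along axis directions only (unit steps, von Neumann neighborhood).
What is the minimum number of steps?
12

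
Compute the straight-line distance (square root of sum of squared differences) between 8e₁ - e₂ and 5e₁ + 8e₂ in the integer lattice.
9.48683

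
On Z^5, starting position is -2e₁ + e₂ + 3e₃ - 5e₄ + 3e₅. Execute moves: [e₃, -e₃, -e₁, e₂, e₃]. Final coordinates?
(-3, 2, 4, -5, 3)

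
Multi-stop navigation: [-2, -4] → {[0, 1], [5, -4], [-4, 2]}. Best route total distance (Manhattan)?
22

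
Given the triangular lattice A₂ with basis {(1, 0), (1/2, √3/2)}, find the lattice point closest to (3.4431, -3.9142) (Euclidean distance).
(3.5, -4.33)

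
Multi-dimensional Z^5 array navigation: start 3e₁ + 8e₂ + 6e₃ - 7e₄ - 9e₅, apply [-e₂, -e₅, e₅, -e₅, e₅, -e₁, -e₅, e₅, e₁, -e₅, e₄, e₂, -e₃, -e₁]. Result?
(2, 8, 5, -6, -10)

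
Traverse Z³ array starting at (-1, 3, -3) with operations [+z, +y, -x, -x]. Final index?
(-3, 4, -2)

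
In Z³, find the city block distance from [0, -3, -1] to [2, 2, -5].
11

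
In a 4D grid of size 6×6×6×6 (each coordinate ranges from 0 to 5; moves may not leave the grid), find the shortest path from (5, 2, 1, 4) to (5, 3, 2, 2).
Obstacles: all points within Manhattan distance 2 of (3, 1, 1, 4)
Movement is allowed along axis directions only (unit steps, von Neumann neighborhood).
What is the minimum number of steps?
4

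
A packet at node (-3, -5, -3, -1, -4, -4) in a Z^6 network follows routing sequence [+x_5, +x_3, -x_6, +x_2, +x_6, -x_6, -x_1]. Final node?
(-4, -4, -2, -1, -3, -5)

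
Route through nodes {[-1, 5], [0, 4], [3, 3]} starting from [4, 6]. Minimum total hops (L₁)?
10
(one optimal route: (4, 6) → (3, 3) → (0, 4) → (-1, 5))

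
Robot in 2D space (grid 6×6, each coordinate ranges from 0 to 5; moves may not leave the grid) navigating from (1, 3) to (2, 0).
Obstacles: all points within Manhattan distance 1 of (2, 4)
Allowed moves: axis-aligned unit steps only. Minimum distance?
4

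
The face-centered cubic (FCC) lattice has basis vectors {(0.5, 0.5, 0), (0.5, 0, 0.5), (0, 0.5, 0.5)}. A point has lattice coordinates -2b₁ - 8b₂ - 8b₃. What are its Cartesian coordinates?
(-5, -5, -8)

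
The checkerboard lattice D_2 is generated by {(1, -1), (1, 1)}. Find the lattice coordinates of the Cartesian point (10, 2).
4b₁ + 6b₂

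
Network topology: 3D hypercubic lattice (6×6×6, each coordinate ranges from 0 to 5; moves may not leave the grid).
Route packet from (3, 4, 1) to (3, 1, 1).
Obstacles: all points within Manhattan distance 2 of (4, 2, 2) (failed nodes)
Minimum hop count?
5
(one shortest path: (3, 4, 1) → (2, 4, 1) → (2, 3, 1) → (2, 2, 1) → (2, 1, 1) → (3, 1, 1))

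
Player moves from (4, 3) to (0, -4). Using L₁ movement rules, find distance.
11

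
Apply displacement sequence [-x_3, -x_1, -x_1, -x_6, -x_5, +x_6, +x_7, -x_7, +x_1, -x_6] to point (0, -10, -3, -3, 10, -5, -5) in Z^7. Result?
(-1, -10, -4, -3, 9, -6, -5)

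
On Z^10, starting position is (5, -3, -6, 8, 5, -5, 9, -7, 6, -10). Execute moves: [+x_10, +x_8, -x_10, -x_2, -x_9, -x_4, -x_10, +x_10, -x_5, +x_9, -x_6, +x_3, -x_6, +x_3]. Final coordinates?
(5, -4, -4, 7, 4, -7, 9, -6, 6, -10)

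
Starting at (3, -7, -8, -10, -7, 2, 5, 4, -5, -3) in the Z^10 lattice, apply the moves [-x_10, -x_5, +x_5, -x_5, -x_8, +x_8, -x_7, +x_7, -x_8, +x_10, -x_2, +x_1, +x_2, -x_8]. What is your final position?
(4, -7, -8, -10, -8, 2, 5, 2, -5, -3)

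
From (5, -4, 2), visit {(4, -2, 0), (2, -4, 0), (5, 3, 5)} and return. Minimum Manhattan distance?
30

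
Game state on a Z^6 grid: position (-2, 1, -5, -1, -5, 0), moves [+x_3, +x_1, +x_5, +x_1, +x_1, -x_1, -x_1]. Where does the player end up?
(-1, 1, -4, -1, -4, 0)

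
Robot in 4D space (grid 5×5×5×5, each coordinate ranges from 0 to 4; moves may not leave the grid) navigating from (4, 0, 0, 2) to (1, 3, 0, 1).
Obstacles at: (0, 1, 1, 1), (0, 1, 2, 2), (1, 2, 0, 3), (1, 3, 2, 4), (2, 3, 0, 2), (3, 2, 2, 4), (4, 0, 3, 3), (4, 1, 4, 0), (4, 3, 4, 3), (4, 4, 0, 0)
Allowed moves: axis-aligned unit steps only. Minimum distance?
7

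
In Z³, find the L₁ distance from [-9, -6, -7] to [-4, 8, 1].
27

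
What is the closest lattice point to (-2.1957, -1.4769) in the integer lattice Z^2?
(-2, -1)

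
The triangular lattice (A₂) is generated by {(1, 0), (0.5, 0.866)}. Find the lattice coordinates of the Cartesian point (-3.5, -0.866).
-3b₁ - b₂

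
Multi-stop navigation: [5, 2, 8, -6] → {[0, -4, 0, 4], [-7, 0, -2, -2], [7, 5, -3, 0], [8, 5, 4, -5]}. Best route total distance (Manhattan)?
65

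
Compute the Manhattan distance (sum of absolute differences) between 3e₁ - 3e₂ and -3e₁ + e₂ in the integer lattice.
10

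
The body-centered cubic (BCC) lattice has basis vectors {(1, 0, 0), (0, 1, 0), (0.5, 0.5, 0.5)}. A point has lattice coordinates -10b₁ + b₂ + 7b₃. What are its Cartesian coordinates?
(-6.5, 4.5, 3.5)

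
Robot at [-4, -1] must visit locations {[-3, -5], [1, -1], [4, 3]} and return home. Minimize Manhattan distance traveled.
32
(one optimal route: (-4, -1) → (-3, -5) → (1, -1) → (4, 3) → (-4, -1))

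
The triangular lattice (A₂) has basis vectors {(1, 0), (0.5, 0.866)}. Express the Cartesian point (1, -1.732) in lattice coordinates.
2b₁ - 2b₂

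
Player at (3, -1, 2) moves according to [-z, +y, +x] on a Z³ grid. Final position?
(4, 0, 1)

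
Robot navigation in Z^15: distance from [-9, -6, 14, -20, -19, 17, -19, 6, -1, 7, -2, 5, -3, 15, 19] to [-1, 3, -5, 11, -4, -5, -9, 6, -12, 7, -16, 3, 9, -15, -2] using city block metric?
204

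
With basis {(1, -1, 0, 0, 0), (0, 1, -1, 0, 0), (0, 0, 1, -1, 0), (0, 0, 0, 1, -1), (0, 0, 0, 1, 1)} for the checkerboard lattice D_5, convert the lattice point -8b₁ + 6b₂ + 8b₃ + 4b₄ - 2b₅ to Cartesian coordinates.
(-8, 14, 2, -6, -6)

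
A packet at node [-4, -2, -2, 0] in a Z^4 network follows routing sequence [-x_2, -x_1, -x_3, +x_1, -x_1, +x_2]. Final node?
(-5, -2, -3, 0)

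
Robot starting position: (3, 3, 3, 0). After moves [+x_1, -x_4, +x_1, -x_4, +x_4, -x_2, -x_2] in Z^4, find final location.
(5, 1, 3, -1)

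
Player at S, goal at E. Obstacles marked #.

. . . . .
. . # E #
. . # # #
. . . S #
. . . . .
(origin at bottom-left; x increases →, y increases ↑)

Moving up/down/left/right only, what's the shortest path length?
8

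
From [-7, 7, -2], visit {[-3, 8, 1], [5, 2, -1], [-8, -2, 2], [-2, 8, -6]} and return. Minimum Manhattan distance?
68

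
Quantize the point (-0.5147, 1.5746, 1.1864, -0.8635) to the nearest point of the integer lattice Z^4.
(-1, 2, 1, -1)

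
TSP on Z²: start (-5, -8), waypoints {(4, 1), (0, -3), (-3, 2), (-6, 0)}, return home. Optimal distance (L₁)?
40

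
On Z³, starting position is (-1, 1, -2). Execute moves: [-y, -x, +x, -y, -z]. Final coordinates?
(-1, -1, -3)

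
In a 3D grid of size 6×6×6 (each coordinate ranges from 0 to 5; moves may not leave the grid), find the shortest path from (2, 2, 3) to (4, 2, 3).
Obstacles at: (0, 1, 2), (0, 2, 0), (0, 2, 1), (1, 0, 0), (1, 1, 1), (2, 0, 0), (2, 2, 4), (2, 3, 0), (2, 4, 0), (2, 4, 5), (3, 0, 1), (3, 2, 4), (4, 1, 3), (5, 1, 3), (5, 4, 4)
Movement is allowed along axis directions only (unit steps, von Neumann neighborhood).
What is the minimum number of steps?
2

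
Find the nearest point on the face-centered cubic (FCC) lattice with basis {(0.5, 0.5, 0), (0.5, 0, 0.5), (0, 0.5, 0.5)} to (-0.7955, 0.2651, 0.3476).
(-1, 0.5, 0.5)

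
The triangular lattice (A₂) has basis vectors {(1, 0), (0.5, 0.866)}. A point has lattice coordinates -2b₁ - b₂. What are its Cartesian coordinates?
(-2.5, -0.866)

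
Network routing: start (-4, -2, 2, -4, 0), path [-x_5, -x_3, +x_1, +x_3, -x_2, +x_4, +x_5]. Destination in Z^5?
(-3, -3, 2, -3, 0)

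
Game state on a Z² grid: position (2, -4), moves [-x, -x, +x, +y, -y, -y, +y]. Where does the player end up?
(1, -4)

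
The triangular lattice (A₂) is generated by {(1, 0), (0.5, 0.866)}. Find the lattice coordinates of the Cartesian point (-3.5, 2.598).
-5b₁ + 3b₂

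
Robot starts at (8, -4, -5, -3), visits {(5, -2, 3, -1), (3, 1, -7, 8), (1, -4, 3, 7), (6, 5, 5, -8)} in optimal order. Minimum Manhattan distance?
72
(one optimal route: (8, -4, -5, -3) → (3, 1, -7, 8) → (1, -4, 3, 7) → (5, -2, 3, -1) → (6, 5, 5, -8))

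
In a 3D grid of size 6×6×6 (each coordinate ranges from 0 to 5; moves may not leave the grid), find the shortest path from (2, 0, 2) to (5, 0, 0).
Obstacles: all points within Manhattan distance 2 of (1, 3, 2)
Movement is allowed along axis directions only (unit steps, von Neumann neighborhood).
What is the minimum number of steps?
5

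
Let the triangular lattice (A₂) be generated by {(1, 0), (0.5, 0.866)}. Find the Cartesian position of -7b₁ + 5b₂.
(-4.5, 4.33)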